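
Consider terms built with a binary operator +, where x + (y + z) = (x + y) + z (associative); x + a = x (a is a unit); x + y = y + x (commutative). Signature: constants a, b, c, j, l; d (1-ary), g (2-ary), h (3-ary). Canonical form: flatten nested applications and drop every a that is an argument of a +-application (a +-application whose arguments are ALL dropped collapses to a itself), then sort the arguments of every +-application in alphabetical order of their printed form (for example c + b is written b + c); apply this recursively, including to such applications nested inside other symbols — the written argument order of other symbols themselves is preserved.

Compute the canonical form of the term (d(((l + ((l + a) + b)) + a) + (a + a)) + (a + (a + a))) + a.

Un-nest:  d(((l + ((l + a) + b)) + a) + (a + a)) + a + a + a + a
Inside:  d(((l + ((l + a) + b)) + a) + (a + a))  →  d(b + l + l)
Unit:  drop a (×4)
Order the arguments:  d(b + l + l)

Answer: d(b + l + l)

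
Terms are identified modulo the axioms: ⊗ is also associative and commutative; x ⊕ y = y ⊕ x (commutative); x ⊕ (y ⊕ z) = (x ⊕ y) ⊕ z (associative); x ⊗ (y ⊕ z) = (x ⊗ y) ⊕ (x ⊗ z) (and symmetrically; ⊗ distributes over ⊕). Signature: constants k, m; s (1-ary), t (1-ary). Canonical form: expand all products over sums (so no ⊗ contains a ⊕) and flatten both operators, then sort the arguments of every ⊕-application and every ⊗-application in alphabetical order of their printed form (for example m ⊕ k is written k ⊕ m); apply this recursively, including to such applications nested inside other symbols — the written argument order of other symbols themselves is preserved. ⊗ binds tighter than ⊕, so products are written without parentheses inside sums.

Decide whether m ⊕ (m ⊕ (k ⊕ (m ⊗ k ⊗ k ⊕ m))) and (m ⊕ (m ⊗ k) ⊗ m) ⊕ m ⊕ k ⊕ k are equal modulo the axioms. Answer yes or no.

Answer: no — k ⊕ k ⊗ k ⊗ m ⊕ m ⊕ m ⊕ m vs k ⊕ k ⊕ k ⊗ m ⊗ m ⊕ m ⊕ m

Derivation:
Left:  m ⊕ (m ⊕ (k ⊕ (m ⊗ k ⊗ k ⊕ m)))
  Merge nested applications:  m ⊕ m ⊕ k ⊕ k ⊗ k ⊗ m ⊕ m
  Sort:  k ⊕ k ⊗ k ⊗ m ⊕ m ⊕ m ⊕ m
Right:  (m ⊕ (m ⊗ k) ⊗ m) ⊕ m ⊕ k ⊕ k
  Merge nested applications:  m ⊕ k ⊗ m ⊗ m ⊕ m ⊕ k ⊕ k
  Sort:  k ⊕ k ⊕ k ⊗ m ⊗ m ⊕ m ⊕ m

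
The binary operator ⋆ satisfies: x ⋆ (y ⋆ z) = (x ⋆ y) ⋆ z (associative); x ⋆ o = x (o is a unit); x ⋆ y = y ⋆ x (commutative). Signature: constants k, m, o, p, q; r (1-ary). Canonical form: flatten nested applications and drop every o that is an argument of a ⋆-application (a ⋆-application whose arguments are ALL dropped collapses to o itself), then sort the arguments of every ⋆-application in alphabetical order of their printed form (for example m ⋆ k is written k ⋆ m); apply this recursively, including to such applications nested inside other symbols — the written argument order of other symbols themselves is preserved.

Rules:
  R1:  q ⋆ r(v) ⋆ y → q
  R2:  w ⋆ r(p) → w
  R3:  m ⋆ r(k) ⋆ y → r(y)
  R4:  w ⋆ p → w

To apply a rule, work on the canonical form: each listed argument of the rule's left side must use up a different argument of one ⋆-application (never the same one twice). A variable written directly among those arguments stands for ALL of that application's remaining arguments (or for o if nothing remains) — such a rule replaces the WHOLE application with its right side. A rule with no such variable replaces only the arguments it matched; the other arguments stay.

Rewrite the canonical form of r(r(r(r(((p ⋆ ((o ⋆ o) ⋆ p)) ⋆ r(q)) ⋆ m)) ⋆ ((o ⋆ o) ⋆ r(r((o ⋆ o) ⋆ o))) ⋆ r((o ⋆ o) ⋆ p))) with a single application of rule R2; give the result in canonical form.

Answer: r(r(r(r(m ⋆ p ⋆ p ⋆ r(q))) ⋆ r(r(o))))

Derivation:
Canonical form:  r(r(r(p) ⋆ r(r(m ⋆ p ⋆ p ⋆ r(q))) ⋆ r(r(o))))
Apply R2:  consuming r(p);  w := r(r(m ⋆ p ⋆ p ⋆ r(q))) ⋆ r(r(o))
The variable takes the whole remainder — replace the entire application.
New term:  r(r(r(r(m ⋆ p ⋆ p ⋆ r(q))) ⋆ r(r(o))))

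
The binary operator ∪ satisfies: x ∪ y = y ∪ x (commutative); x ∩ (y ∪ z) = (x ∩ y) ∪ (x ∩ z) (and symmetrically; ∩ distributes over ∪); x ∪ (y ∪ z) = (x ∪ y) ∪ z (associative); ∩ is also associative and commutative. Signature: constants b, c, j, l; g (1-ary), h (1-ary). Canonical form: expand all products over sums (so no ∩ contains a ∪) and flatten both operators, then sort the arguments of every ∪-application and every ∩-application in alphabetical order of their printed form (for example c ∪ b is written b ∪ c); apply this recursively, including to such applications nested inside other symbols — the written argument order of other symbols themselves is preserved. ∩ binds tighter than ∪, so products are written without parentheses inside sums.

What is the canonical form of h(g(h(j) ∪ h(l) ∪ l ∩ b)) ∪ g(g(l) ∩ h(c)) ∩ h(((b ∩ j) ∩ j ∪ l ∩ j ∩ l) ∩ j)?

Expand products over sums:  h(g(b ∩ l ∪ h(j) ∪ h(l))) ∪ g(g(l) ∩ h(c)) ∩ h(b ∩ j ∩ j ∩ j ∪ j ∩ j ∩ l ∩ l)
Sort arguments:  g(g(l) ∩ h(c)) ∩ h(b ∩ j ∩ j ∩ j ∪ j ∩ j ∩ l ∩ l) ∪ h(g(b ∩ l ∪ h(j) ∪ h(l)))

Answer: g(g(l) ∩ h(c)) ∩ h(b ∩ j ∩ j ∩ j ∪ j ∩ j ∩ l ∩ l) ∪ h(g(b ∩ l ∪ h(j) ∪ h(l)))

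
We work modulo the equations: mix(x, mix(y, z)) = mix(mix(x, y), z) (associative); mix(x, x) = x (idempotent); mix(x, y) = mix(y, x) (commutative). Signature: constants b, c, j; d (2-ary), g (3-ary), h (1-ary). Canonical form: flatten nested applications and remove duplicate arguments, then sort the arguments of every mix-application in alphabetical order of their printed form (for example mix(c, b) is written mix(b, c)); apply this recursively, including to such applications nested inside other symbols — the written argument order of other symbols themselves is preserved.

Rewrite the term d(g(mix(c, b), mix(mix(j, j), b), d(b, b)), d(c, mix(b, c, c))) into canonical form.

Answer: d(g(mix(b, c), mix(b, j), d(b, b)), d(c, mix(b, c)))

Derivation:
Work inside:  mix(mix(j, j), b)
Flatten:  mix(j, j, b)
Deduplicate:  drop duplicate j
Sort:  mix(b, j)
Reassemble:  d(g(mix(b, c), mix(b, j), d(b, b)), d(c, mix(b, c)))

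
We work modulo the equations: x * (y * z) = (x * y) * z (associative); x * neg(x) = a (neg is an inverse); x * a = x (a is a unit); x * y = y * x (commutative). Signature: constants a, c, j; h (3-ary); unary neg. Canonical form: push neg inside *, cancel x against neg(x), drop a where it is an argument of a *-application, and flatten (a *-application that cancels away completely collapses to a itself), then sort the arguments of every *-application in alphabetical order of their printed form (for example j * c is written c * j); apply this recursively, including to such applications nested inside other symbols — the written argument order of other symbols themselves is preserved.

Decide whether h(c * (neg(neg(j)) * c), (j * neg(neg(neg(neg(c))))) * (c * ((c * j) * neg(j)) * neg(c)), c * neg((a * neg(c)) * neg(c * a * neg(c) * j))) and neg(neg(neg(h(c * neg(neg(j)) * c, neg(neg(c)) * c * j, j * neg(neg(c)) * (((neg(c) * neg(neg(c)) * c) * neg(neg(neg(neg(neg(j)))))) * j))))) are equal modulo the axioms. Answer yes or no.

Answer: no — h(c * c * j, c * c * j, c * c * j) vs neg(h(c * c * j, c * c * j, c * c * j))

Derivation:
Left:  h(c * (neg(neg(j)) * c), (j * neg(neg(neg(neg(c))))) * (c * ((c * j) * neg(j)) * neg(c)), c * neg((a * neg(c)) * neg(c * a * neg(c) * j)))
  Work inside:  (j * neg(neg(neg(neg(c))))) * (c * ((c * j) * neg(j)) * neg(c))
  Push neg inside:  distribute neg over * and collapse double neg
  Collect terms:  j * c * c
  Order the arguments:  c * c * j
  Rebuild:  h(c * c * j, c * c * j, c * c * j)
Right:  neg(neg(neg(h(c * neg(neg(j)) * c, neg(neg(c)) * c * j, j * neg(neg(c)) * (((neg(c) * neg(neg(c)) * c) * neg(neg(neg(neg(neg(j)))))) * j)))))
  Push neg inside:  distribute neg over * and collapse double neg
  Combine occurrences:  neg(h(c * c * j, c * c * j, c * c * j))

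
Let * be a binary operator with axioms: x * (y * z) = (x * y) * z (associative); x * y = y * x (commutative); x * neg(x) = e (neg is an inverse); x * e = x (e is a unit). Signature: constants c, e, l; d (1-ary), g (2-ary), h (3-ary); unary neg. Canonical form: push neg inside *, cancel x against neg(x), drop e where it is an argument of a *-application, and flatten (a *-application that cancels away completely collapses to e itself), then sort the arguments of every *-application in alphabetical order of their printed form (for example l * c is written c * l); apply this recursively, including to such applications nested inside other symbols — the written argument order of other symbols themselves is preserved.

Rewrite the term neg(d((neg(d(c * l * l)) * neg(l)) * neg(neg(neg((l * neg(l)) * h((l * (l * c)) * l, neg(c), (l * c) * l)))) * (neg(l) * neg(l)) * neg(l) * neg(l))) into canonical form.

Answer: neg(d(neg(d(c * l * l)) * neg(h(c * l * l * l, neg(c), c * l * l)) * neg(l) * neg(l) * neg(l) * neg(l) * neg(l)))

Derivation:
Push neg inside:  distribute neg over * and collapse double neg
Collect:  neg(d(neg(d(c * l * l)) * neg(h(c * l * l * l, neg(c), c * l * l)) * neg(l) * neg(l) * neg(l) * neg(l) * neg(l)))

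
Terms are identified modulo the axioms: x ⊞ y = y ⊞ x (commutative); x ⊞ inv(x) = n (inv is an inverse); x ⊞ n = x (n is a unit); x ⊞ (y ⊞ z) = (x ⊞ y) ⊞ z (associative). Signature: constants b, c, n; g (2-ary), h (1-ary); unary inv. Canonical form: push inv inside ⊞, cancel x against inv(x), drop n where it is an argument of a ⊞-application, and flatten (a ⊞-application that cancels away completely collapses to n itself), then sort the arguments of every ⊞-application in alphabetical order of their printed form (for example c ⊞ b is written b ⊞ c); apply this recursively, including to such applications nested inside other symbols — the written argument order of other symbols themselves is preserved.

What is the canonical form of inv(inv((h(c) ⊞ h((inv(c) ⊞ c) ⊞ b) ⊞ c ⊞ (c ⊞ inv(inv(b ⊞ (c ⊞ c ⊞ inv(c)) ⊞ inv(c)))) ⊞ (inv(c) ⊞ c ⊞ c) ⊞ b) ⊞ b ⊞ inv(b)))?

Push inv inside:  distribute inv over ⊞ and collapse double inv
Collect terms:  h(c) ⊞ h(b) ⊞ c ⊞ c ⊞ c ⊞ b ⊞ b
Sort:  b ⊞ b ⊞ c ⊞ c ⊞ c ⊞ h(b) ⊞ h(c)

Answer: b ⊞ b ⊞ c ⊞ c ⊞ c ⊞ h(b) ⊞ h(c)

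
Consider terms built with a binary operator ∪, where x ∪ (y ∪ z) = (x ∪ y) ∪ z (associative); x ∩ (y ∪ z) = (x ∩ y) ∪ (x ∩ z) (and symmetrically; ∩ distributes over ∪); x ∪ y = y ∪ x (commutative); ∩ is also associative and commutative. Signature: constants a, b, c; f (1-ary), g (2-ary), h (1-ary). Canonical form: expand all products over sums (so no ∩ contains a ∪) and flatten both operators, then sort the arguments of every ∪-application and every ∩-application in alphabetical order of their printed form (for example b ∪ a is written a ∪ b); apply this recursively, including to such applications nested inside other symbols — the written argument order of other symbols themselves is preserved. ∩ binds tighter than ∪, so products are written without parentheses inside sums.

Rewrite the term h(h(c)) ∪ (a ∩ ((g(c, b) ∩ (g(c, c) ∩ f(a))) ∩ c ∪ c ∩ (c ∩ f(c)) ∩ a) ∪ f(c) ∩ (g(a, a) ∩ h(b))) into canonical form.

Expand:  h(h(c)) ∪ a ∩ c ∩ f(a) ∩ g(c, b) ∩ g(c, c) ∪ a ∩ a ∩ c ∩ c ∩ f(c) ∪ f(c) ∩ g(a, a) ∩ h(b)
Sort arguments:  a ∩ a ∩ c ∩ c ∩ f(c) ∪ a ∩ c ∩ f(a) ∩ g(c, b) ∩ g(c, c) ∪ f(c) ∩ g(a, a) ∩ h(b) ∪ h(h(c))

Answer: a ∩ a ∩ c ∩ c ∩ f(c) ∪ a ∩ c ∩ f(a) ∩ g(c, b) ∩ g(c, c) ∪ f(c) ∩ g(a, a) ∩ h(b) ∪ h(h(c))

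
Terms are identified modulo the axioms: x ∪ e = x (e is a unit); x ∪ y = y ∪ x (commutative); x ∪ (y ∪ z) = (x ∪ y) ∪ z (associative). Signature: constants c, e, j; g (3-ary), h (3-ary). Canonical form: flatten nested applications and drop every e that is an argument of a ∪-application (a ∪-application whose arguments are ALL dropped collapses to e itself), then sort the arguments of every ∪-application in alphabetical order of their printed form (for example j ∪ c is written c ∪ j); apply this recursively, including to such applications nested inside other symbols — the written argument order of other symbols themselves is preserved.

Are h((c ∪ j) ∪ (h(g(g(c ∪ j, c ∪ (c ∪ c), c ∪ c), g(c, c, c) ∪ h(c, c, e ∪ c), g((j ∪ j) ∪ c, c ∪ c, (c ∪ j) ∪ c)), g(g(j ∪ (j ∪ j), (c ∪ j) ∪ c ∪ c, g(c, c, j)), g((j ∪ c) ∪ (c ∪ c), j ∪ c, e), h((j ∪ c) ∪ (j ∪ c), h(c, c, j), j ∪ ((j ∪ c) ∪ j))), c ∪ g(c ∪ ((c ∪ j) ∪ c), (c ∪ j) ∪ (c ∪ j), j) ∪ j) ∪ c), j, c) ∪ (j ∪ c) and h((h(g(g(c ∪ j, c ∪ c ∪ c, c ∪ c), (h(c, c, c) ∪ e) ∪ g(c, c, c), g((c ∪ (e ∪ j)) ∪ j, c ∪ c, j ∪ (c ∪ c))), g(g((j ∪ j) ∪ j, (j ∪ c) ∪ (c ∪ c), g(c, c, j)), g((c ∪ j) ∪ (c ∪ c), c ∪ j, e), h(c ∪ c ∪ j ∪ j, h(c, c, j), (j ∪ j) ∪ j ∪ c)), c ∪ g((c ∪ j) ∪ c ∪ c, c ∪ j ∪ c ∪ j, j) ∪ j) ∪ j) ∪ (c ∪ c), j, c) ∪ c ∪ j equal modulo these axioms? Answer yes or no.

Left:  h((c ∪ j) ∪ (h(g(g(c ∪ j, c ∪ (c ∪ c), c ∪ c), g(c, c, c) ∪ h(c, c, e ∪ c), g((j ∪ j) ∪ c, c ∪ c, (c ∪ j) ∪ c)), g(g(j ∪ (j ∪ j), (c ∪ j) ∪ c ∪ c, g(c, c, j)), g((j ∪ c) ∪ (c ∪ c), j ∪ c, e), h((j ∪ c) ∪ (j ∪ c), h(c, c, j), j ∪ ((j ∪ c) ∪ j))), c ∪ g(c ∪ ((c ∪ j) ∪ c), (c ∪ j) ∪ (c ∪ j), j) ∪ j) ∪ c), j, c) ∪ (j ∪ c)
  Merge nested applications:  h((c ∪ j) ∪ (h(g(g(c ∪ j, c ∪ (c ∪ c), c ∪ c), g(c, c, c) ∪ h(c, c, e ∪ c), g((j ∪ j) ∪ c, c ∪ c, (c ∪ j) ∪ c)), g(g(j ∪ (j ∪ j), (c ∪ j) ∪ c ∪ c, g(c, c, j)), g((j ∪ c) ∪ (c ∪ c), j ∪ c, e), h((j ∪ c) ∪ (j ∪ c), h(c, c, j), j ∪ ((j ∪ c) ∪ j))), c ∪ g(c ∪ ((c ∪ j) ∪ c), (c ∪ j) ∪ (c ∪ j), j) ∪ j) ∪ c), j, c) ∪ j ∪ c
  Inside:  h((c ∪ j) ∪ (h(g(g(c ∪ j, c ∪ (c ∪ c), c ∪ c), g(c, c, c) ∪ h(c, c, e ∪ c), g((j ∪ j) ∪ c, c ∪ c, (c ∪ j) ∪ c)), g(g(j ∪ (j ∪ j), (c ∪ j) ∪ c ∪ c, g(c, c, j)), g((j ∪ c) ∪ (c ∪ c), j ∪ c, e), h((j ∪ c) ∪ (j ∪ c), h(c, c, j), j ∪ ((j ∪ c) ∪ j))), c ∪ g(c ∪ ((c ∪ j) ∪ c), (c ∪ j) ∪ (c ∪ j), j) ∪ j) ∪ c), j, c)  →  h(c ∪ c ∪ h(g(g(c ∪ j, c ∪ c ∪ c, c ∪ c), g(c, c, c) ∪ h(c, c, c), g(c ∪ j ∪ j, c ∪ c, c ∪ c ∪ j)), g(g(j ∪ j ∪ j, c ∪ c ∪ c ∪ j, g(c, c, j)), g(c ∪ c ∪ c ∪ j, c ∪ j, e), h(c ∪ c ∪ j ∪ j, h(c, c, j), c ∪ j ∪ j ∪ j)), c ∪ g(c ∪ c ∪ c ∪ j, c ∪ c ∪ j ∪ j, j) ∪ j) ∪ j, j, c)
  Sort arguments:  c ∪ h(c ∪ c ∪ h(g(g(c ∪ j, c ∪ c ∪ c, c ∪ c), g(c, c, c) ∪ h(c, c, c), g(c ∪ j ∪ j, c ∪ c, c ∪ c ∪ j)), g(g(j ∪ j ∪ j, c ∪ c ∪ c ∪ j, g(c, c, j)), g(c ∪ c ∪ c ∪ j, c ∪ j, e), h(c ∪ c ∪ j ∪ j, h(c, c, j), c ∪ j ∪ j ∪ j)), c ∪ g(c ∪ c ∪ c ∪ j, c ∪ c ∪ j ∪ j, j) ∪ j) ∪ j, j, c) ∪ j
Right:  h((h(g(g(c ∪ j, c ∪ c ∪ c, c ∪ c), (h(c, c, c) ∪ e) ∪ g(c, c, c), g((c ∪ (e ∪ j)) ∪ j, c ∪ c, j ∪ (c ∪ c))), g(g((j ∪ j) ∪ j, (j ∪ c) ∪ (c ∪ c), g(c, c, j)), g((c ∪ j) ∪ (c ∪ c), c ∪ j, e), h(c ∪ c ∪ j ∪ j, h(c, c, j), (j ∪ j) ∪ j ∪ c)), c ∪ g((c ∪ j) ∪ c ∪ c, c ∪ j ∪ c ∪ j, j) ∪ j) ∪ j) ∪ (c ∪ c), j, c) ∪ c ∪ j
  Canonicalize subterm:  h((h(g(g(c ∪ j, c ∪ c ∪ c, c ∪ c), (h(c, c, c) ∪ e) ∪ g(c, c, c), g((c ∪ (e ∪ j)) ∪ j, c ∪ c, j ∪ (c ∪ c))), g(g((j ∪ j) ∪ j, (j ∪ c) ∪ (c ∪ c), g(c, c, j)), g((c ∪ j) ∪ (c ∪ c), c ∪ j, e), h(c ∪ c ∪ j ∪ j, h(c, c, j), (j ∪ j) ∪ j ∪ c)), c ∪ g((c ∪ j) ∪ c ∪ c, c ∪ j ∪ c ∪ j, j) ∪ j) ∪ j) ∪ (c ∪ c), j, c)  →  h(c ∪ c ∪ h(g(g(c ∪ j, c ∪ c ∪ c, c ∪ c), g(c, c, c) ∪ h(c, c, c), g(c ∪ j ∪ j, c ∪ c, c ∪ c ∪ j)), g(g(j ∪ j ∪ j, c ∪ c ∪ c ∪ j, g(c, c, j)), g(c ∪ c ∪ c ∪ j, c ∪ j, e), h(c ∪ c ∪ j ∪ j, h(c, c, j), c ∪ j ∪ j ∪ j)), c ∪ g(c ∪ c ∪ c ∪ j, c ∪ c ∪ j ∪ j, j) ∪ j) ∪ j, j, c)
  Sort arguments:  c ∪ h(c ∪ c ∪ h(g(g(c ∪ j, c ∪ c ∪ c, c ∪ c), g(c, c, c) ∪ h(c, c, c), g(c ∪ j ∪ j, c ∪ c, c ∪ c ∪ j)), g(g(j ∪ j ∪ j, c ∪ c ∪ c ∪ j, g(c, c, j)), g(c ∪ c ∪ c ∪ j, c ∪ j, e), h(c ∪ c ∪ j ∪ j, h(c, c, j), c ∪ j ∪ j ∪ j)), c ∪ g(c ∪ c ∪ c ∪ j, c ∪ c ∪ j ∪ j, j) ∪ j) ∪ j, j, c) ∪ j

Answer: yes — both canonical forms are c ∪ h(c ∪ c ∪ h(g(g(c ∪ j, c ∪ c ∪ c, c ∪ c), g(c, c, c) ∪ h(c, c, c), g(c ∪ j ∪ j, c ∪ c, c ∪ c ∪ j)), g(g(j ∪ j ∪ j, c ∪ c ∪ c ∪ j, g(c, c, j)), g(c ∪ c ∪ c ∪ j, c ∪ j, e), h(c ∪ c ∪ j ∪ j, h(c, c, j), c ∪ j ∪ j ∪ j)), c ∪ g(c ∪ c ∪ c ∪ j, c ∪ c ∪ j ∪ j, j) ∪ j) ∪ j, j, c) ∪ j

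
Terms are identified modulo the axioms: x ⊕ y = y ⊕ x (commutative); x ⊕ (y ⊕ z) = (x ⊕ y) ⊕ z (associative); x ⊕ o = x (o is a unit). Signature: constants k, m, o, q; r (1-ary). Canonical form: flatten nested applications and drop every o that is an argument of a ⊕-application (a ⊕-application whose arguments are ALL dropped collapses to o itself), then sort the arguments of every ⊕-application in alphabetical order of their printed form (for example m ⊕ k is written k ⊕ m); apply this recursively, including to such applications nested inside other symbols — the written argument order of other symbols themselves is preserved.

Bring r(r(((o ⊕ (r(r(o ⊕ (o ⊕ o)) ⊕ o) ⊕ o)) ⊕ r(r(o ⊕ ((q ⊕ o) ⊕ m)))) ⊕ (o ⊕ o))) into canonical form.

Descend into:  ((o ⊕ (r(r(o ⊕ (o ⊕ o)) ⊕ o) ⊕ o)) ⊕ r(r(o ⊕ ((q ⊕ o) ⊕ m)))) ⊕ (o ⊕ o)
Merge nested applications:  o ⊕ r(r(o ⊕ (o ⊕ o)) ⊕ o) ⊕ o ⊕ r(r(o ⊕ ((q ⊕ o) ⊕ m))) ⊕ o ⊕ o
Canonicalize subterm:  r(r(o ⊕ (o ⊕ o)) ⊕ o)  →  r(r(o))
Simplify inside:  r(r(o ⊕ ((q ⊕ o) ⊕ m)))  →  r(r(m ⊕ q))
Units out:  drop o (×4)
Sort arguments:  r(r(m ⊕ q)) ⊕ r(r(o))
Rebuild:  r(r(r(r(m ⊕ q)) ⊕ r(r(o))))

Answer: r(r(r(r(m ⊕ q)) ⊕ r(r(o))))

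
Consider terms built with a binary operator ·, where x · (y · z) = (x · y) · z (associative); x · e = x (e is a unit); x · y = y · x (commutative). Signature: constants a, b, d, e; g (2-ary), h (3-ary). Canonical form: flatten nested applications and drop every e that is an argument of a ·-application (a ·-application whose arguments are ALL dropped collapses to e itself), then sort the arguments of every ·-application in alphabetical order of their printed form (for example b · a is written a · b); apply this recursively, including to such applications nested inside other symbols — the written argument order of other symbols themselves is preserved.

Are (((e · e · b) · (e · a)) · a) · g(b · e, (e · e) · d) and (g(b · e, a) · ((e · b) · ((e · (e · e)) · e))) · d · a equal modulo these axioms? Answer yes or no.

Left:  (((e · e · b) · (e · a)) · a) · g(b · e, (e · e) · d)
  Flatten:  e · e · b · e · a · a · g(b · e, (e · e) · d)
  Simplify inside:  g(b · e, (e · e) · d)  →  g(b, d)
  Unit:  drop e (×3)
  Order the arguments:  a · a · b · g(b, d)
Right:  (g(b · e, a) · ((e · b) · ((e · (e · e)) · e))) · d · a
  Merge nested applications:  g(b · e, a) · e · b · e · e · e · e · d · a
  Inside:  g(b · e, a)  →  g(b, a)
  Unit:  drop e (×5)
  Sort arguments:  a · b · d · g(b, a)

Answer: no — a · a · b · g(b, d) vs a · b · d · g(b, a)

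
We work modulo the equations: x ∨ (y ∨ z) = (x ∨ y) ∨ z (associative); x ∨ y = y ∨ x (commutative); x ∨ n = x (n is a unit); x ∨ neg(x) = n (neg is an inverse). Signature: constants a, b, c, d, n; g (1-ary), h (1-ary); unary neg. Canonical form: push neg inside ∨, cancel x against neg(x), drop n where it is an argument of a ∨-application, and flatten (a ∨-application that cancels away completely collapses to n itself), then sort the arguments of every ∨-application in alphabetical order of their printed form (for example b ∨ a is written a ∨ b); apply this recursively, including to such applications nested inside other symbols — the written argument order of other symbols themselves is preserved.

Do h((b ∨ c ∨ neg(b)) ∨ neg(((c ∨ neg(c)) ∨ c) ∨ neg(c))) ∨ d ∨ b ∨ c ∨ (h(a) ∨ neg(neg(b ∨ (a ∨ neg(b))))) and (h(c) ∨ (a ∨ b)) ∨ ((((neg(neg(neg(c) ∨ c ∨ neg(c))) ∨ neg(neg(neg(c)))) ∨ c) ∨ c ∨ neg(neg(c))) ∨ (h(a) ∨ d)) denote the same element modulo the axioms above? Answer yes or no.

Left:  h((b ∨ c ∨ neg(b)) ∨ neg(((c ∨ neg(c)) ∨ c) ∨ neg(c))) ∨ d ∨ b ∨ c ∨ (h(a) ∨ neg(neg(b ∨ (a ∨ neg(b)))))
  Push neg inside:  distribute neg over ∨ and collapse double neg
  Collect:  h(c) ∨ d ∨ b ∨ c ∨ h(a) ∨ a
  Sort arguments:  a ∨ b ∨ c ∨ d ∨ h(a) ∨ h(c)
Right:  (h(c) ∨ (a ∨ b)) ∨ ((((neg(neg(neg(c) ∨ c ∨ neg(c))) ∨ neg(neg(neg(c)))) ∨ c) ∨ c ∨ neg(neg(c))) ∨ (h(a) ∨ d))
  Push neg inside:  distribute neg over ∨ and collapse double neg
  Collect:  h(c) ∨ a ∨ b ∨ c ∨ h(a) ∨ d
  Sort:  a ∨ b ∨ c ∨ d ∨ h(a) ∨ h(c)

Answer: yes — both canonical forms are a ∨ b ∨ c ∨ d ∨ h(a) ∨ h(c)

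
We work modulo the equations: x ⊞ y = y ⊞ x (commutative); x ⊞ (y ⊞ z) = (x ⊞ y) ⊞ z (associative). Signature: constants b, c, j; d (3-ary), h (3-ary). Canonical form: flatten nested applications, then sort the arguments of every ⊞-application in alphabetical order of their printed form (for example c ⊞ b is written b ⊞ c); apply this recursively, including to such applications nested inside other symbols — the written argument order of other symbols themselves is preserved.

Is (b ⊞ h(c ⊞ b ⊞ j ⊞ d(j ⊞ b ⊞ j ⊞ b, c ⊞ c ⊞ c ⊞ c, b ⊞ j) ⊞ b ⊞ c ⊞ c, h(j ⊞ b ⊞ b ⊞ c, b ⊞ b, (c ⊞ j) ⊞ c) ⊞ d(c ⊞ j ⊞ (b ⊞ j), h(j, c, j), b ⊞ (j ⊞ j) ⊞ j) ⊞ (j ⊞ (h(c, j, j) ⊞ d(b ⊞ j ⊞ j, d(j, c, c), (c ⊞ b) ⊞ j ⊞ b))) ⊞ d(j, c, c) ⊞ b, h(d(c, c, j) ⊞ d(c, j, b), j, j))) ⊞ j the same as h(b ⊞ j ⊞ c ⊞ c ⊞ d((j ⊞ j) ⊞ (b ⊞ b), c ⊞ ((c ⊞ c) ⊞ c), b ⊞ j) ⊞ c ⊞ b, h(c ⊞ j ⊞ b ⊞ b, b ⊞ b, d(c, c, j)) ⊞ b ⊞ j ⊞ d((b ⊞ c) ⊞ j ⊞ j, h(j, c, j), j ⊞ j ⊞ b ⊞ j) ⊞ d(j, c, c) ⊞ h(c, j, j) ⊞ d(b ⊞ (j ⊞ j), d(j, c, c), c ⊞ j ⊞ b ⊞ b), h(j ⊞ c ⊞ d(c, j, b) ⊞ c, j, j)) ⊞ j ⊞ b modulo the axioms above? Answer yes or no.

Answer: no — b ⊞ h(b ⊞ b ⊞ c ⊞ c ⊞ c ⊞ d(b ⊞ b ⊞ j ⊞ j, c ⊞ c ⊞ c ⊞ c, b ⊞ j) ⊞ j, b ⊞ d(b ⊞ c ⊞ j ⊞ j, h(j, c, j), b ⊞ j ⊞ j ⊞ j) ⊞ d(b ⊞ j ⊞ j, d(j, c, c), b ⊞ b ⊞ c ⊞ j) ⊞ d(j, c, c) ⊞ h(b ⊞ b ⊞ c ⊞ j, b ⊞ b, c ⊞ c ⊞ j) ⊞ h(c, j, j) ⊞ j, h(d(c, c, j) ⊞ d(c, j, b), j, j)) ⊞ j vs b ⊞ h(b ⊞ b ⊞ c ⊞ c ⊞ c ⊞ d(b ⊞ b ⊞ j ⊞ j, c ⊞ c ⊞ c ⊞ c, b ⊞ j) ⊞ j, b ⊞ d(b ⊞ c ⊞ j ⊞ j, h(j, c, j), b ⊞ j ⊞ j ⊞ j) ⊞ d(b ⊞ j ⊞ j, d(j, c, c), b ⊞ b ⊞ c ⊞ j) ⊞ d(j, c, c) ⊞ h(b ⊞ b ⊞ c ⊞ j, b ⊞ b, d(c, c, j)) ⊞ h(c, j, j) ⊞ j, h(c ⊞ c ⊞ d(c, j, b) ⊞ j, j, j)) ⊞ j

Derivation:
Left:  (b ⊞ h(c ⊞ b ⊞ j ⊞ d(j ⊞ b ⊞ j ⊞ b, c ⊞ c ⊞ c ⊞ c, b ⊞ j) ⊞ b ⊞ c ⊞ c, h(j ⊞ b ⊞ b ⊞ c, b ⊞ b, (c ⊞ j) ⊞ c) ⊞ d(c ⊞ j ⊞ (b ⊞ j), h(j, c, j), b ⊞ (j ⊞ j) ⊞ j) ⊞ (j ⊞ (h(c, j, j) ⊞ d(b ⊞ j ⊞ j, d(j, c, c), (c ⊞ b) ⊞ j ⊞ b))) ⊞ d(j, c, c) ⊞ b, h(d(c, c, j) ⊞ d(c, j, b), j, j))) ⊞ j
  Un-nest:  b ⊞ h(c ⊞ b ⊞ j ⊞ d(j ⊞ b ⊞ j ⊞ b, c ⊞ c ⊞ c ⊞ c, b ⊞ j) ⊞ b ⊞ c ⊞ c, h(j ⊞ b ⊞ b ⊞ c, b ⊞ b, (c ⊞ j) ⊞ c) ⊞ d(c ⊞ j ⊞ (b ⊞ j), h(j, c, j), b ⊞ (j ⊞ j) ⊞ j) ⊞ (j ⊞ (h(c, j, j) ⊞ d(b ⊞ j ⊞ j, d(j, c, c), (c ⊞ b) ⊞ j ⊞ b))) ⊞ d(j, c, c) ⊞ b, h(d(c, c, j) ⊞ d(c, j, b), j, j)) ⊞ j
  Inside:  h(c ⊞ b ⊞ j ⊞ d(j ⊞ b ⊞ j ⊞ b, c ⊞ c ⊞ c ⊞ c, b ⊞ j) ⊞ b ⊞ c ⊞ c, h(j ⊞ b ⊞ b ⊞ c, b ⊞ b, (c ⊞ j) ⊞ c) ⊞ d(c ⊞ j ⊞ (b ⊞ j), h(j, c, j), b ⊞ (j ⊞ j) ⊞ j) ⊞ (j ⊞ (h(c, j, j) ⊞ d(b ⊞ j ⊞ j, d(j, c, c), (c ⊞ b) ⊞ j ⊞ b))) ⊞ d(j, c, c) ⊞ b, h(d(c, c, j) ⊞ d(c, j, b), j, j))  →  h(b ⊞ b ⊞ c ⊞ c ⊞ c ⊞ d(b ⊞ b ⊞ j ⊞ j, c ⊞ c ⊞ c ⊞ c, b ⊞ j) ⊞ j, b ⊞ d(b ⊞ c ⊞ j ⊞ j, h(j, c, j), b ⊞ j ⊞ j ⊞ j) ⊞ d(b ⊞ j ⊞ j, d(j, c, c), b ⊞ b ⊞ c ⊞ j) ⊞ d(j, c, c) ⊞ h(b ⊞ b ⊞ c ⊞ j, b ⊞ b, c ⊞ c ⊞ j) ⊞ h(c, j, j) ⊞ j, h(d(c, c, j) ⊞ d(c, j, b), j, j))
  Sort arguments:  b ⊞ h(b ⊞ b ⊞ c ⊞ c ⊞ c ⊞ d(b ⊞ b ⊞ j ⊞ j, c ⊞ c ⊞ c ⊞ c, b ⊞ j) ⊞ j, b ⊞ d(b ⊞ c ⊞ j ⊞ j, h(j, c, j), b ⊞ j ⊞ j ⊞ j) ⊞ d(b ⊞ j ⊞ j, d(j, c, c), b ⊞ b ⊞ c ⊞ j) ⊞ d(j, c, c) ⊞ h(b ⊞ b ⊞ c ⊞ j, b ⊞ b, c ⊞ c ⊞ j) ⊞ h(c, j, j) ⊞ j, h(d(c, c, j) ⊞ d(c, j, b), j, j)) ⊞ j
Right:  h(b ⊞ j ⊞ c ⊞ c ⊞ d((j ⊞ j) ⊞ (b ⊞ b), c ⊞ ((c ⊞ c) ⊞ c), b ⊞ j) ⊞ c ⊞ b, h(c ⊞ j ⊞ b ⊞ b, b ⊞ b, d(c, c, j)) ⊞ b ⊞ j ⊞ d((b ⊞ c) ⊞ j ⊞ j, h(j, c, j), j ⊞ j ⊞ b ⊞ j) ⊞ d(j, c, c) ⊞ h(c, j, j) ⊞ d(b ⊞ (j ⊞ j), d(j, c, c), c ⊞ j ⊞ b ⊞ b), h(j ⊞ c ⊞ d(c, j, b) ⊞ c, j, j)) ⊞ j ⊞ b
  Canonicalize subterm:  h(b ⊞ j ⊞ c ⊞ c ⊞ d((j ⊞ j) ⊞ (b ⊞ b), c ⊞ ((c ⊞ c) ⊞ c), b ⊞ j) ⊞ c ⊞ b, h(c ⊞ j ⊞ b ⊞ b, b ⊞ b, d(c, c, j)) ⊞ b ⊞ j ⊞ d((b ⊞ c) ⊞ j ⊞ j, h(j, c, j), j ⊞ j ⊞ b ⊞ j) ⊞ d(j, c, c) ⊞ h(c, j, j) ⊞ d(b ⊞ (j ⊞ j), d(j, c, c), c ⊞ j ⊞ b ⊞ b), h(j ⊞ c ⊞ d(c, j, b) ⊞ c, j, j))  →  h(b ⊞ b ⊞ c ⊞ c ⊞ c ⊞ d(b ⊞ b ⊞ j ⊞ j, c ⊞ c ⊞ c ⊞ c, b ⊞ j) ⊞ j, b ⊞ d(b ⊞ c ⊞ j ⊞ j, h(j, c, j), b ⊞ j ⊞ j ⊞ j) ⊞ d(b ⊞ j ⊞ j, d(j, c, c), b ⊞ b ⊞ c ⊞ j) ⊞ d(j, c, c) ⊞ h(b ⊞ b ⊞ c ⊞ j, b ⊞ b, d(c, c, j)) ⊞ h(c, j, j) ⊞ j, h(c ⊞ c ⊞ d(c, j, b) ⊞ j, j, j))
  Sort:  b ⊞ h(b ⊞ b ⊞ c ⊞ c ⊞ c ⊞ d(b ⊞ b ⊞ j ⊞ j, c ⊞ c ⊞ c ⊞ c, b ⊞ j) ⊞ j, b ⊞ d(b ⊞ c ⊞ j ⊞ j, h(j, c, j), b ⊞ j ⊞ j ⊞ j) ⊞ d(b ⊞ j ⊞ j, d(j, c, c), b ⊞ b ⊞ c ⊞ j) ⊞ d(j, c, c) ⊞ h(b ⊞ b ⊞ c ⊞ j, b ⊞ b, d(c, c, j)) ⊞ h(c, j, j) ⊞ j, h(c ⊞ c ⊞ d(c, j, b) ⊞ j, j, j)) ⊞ j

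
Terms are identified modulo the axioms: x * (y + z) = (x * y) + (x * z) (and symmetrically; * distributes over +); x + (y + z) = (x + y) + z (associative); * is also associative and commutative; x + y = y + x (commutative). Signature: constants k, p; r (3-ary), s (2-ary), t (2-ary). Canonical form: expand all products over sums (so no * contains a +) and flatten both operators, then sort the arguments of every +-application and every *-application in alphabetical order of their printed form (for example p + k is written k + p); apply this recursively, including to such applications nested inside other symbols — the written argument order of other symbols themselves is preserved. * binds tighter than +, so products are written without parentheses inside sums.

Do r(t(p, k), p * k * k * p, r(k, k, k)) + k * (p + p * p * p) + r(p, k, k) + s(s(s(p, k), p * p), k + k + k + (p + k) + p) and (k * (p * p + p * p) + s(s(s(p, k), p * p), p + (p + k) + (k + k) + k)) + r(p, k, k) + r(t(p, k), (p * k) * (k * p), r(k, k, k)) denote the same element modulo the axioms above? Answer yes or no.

Answer: no — k * p + k * p * p * p + r(p, k, k) + r(t(p, k), k * k * p * p, r(k, k, k)) + s(s(s(p, k), p * p), k + k + k + k + p + p) vs k * p * p + k * p * p + r(p, k, k) + r(t(p, k), k * k * p * p, r(k, k, k)) + s(s(s(p, k), p * p), k + k + k + k + p + p)

Derivation:
Left:  r(t(p, k), p * k * k * p, r(k, k, k)) + k * (p + p * p * p) + r(p, k, k) + s(s(s(p, k), p * p), k + k + k + (p + k) + p)
  Expand products over sums:  r(t(p, k), k * k * p * p, r(k, k, k)) + k * p + k * p * p * p + r(p, k, k) + s(s(s(p, k), p * p), k + k + k + k + p + p)
  Sort arguments:  k * p + k * p * p * p + r(p, k, k) + r(t(p, k), k * k * p * p, r(k, k, k)) + s(s(s(p, k), p * p), k + k + k + k + p + p)
Right:  (k * (p * p + p * p) + s(s(s(p, k), p * p), p + (p + k) + (k + k) + k)) + r(p, k, k) + r(t(p, k), (p * k) * (k * p), r(k, k, k))
  Expand:  k * p * p + k * p * p + s(s(s(p, k), p * p), k + k + k + k + p + p) + r(p, k, k) + r(t(p, k), k * k * p * p, r(k, k, k))
  Sort:  k * p * p + k * p * p + r(p, k, k) + r(t(p, k), k * k * p * p, r(k, k, k)) + s(s(s(p, k), p * p), k + k + k + k + p + p)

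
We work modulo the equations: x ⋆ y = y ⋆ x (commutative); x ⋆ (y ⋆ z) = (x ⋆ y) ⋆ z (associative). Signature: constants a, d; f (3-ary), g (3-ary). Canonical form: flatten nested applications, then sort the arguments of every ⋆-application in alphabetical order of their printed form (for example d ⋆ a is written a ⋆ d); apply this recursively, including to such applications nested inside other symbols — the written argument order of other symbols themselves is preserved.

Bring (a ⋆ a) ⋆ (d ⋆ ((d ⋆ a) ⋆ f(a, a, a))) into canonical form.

Answer: a ⋆ a ⋆ a ⋆ d ⋆ d ⋆ f(a, a, a)

Derivation:
Flatten:  a ⋆ a ⋆ d ⋆ d ⋆ a ⋆ f(a, a, a)
Order the arguments:  a ⋆ a ⋆ a ⋆ d ⋆ d ⋆ f(a, a, a)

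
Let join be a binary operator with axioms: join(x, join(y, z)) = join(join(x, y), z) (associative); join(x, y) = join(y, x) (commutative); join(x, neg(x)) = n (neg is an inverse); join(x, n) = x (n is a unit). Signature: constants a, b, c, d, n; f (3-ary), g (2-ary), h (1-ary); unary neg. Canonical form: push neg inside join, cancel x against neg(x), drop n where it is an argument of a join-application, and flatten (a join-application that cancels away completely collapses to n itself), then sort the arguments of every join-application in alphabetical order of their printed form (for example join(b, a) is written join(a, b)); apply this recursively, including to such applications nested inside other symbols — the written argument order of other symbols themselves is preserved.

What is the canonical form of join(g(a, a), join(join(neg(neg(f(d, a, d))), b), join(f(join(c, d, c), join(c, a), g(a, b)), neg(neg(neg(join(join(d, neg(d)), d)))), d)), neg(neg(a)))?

Answer: join(a, b, f(d, a, d), f(join(c, c, d), join(a, c), g(a, b)), g(a, a))

Derivation:
Push neg inside:  distribute neg over join and collapse double neg
Cancel inverse pairs:  d cancels
Combine occurrences:  join(g(a, a), f(d, a, d), b, f(join(c, c, d), join(a, c), g(a, b)), a)
Order the arguments:  join(a, b, f(d, a, d), f(join(c, c, d), join(a, c), g(a, b)), g(a, a))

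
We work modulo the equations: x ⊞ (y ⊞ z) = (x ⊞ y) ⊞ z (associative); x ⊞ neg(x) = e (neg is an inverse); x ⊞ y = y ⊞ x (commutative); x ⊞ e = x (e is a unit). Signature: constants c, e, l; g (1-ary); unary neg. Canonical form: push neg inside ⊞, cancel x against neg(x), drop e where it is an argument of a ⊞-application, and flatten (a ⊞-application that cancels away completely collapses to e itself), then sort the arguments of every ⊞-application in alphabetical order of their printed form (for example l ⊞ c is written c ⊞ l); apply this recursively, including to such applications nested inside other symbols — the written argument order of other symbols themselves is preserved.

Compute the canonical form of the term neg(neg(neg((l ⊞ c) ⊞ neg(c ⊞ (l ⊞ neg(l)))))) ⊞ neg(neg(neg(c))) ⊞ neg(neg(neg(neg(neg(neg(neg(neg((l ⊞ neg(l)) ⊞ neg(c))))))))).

Push neg inside:  distribute neg over ⊞ and collapse double neg
Combine occurrences:  neg(l) ⊞ neg(c) ⊞ neg(c)
Order the arguments:  neg(c) ⊞ neg(c) ⊞ neg(l)

Answer: neg(c) ⊞ neg(c) ⊞ neg(l)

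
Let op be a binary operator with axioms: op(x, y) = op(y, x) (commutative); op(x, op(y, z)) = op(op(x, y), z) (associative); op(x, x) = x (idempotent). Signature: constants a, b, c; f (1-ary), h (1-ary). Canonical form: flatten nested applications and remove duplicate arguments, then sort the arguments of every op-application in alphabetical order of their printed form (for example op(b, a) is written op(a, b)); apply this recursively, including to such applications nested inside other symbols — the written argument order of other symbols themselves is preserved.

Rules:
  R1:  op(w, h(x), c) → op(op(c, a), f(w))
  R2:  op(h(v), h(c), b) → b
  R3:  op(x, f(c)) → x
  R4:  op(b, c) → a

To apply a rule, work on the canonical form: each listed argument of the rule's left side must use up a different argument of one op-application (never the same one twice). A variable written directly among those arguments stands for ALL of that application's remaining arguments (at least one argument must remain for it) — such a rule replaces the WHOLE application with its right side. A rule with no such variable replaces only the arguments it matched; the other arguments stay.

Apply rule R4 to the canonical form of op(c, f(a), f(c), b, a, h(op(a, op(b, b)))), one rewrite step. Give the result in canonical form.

Canonical form:  op(a, b, c, f(a), f(c), h(op(a, b)))
Apply R4:  consuming b, c
Result:  op(a, f(a), f(c), h(op(a, b)))

Answer: op(a, f(a), f(c), h(op(a, b)))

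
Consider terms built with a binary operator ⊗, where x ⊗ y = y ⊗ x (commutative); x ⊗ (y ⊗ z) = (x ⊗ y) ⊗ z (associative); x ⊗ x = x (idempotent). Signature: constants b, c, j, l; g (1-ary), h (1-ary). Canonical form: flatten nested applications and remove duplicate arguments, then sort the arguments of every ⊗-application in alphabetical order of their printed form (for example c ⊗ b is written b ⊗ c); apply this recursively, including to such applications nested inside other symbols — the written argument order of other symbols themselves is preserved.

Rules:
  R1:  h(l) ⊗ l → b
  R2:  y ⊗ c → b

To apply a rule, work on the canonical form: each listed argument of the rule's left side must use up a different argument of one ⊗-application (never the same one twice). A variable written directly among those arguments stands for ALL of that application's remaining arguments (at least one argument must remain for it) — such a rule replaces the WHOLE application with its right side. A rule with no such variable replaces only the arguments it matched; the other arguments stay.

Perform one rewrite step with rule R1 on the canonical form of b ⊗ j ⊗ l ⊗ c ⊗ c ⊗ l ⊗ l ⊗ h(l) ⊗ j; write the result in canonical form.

Answer: b ⊗ c ⊗ j

Derivation:
Canonical form:  b ⊗ c ⊗ h(l) ⊗ j ⊗ l
Apply R1:  consuming h(l), l
Result:  b ⊗ c ⊗ j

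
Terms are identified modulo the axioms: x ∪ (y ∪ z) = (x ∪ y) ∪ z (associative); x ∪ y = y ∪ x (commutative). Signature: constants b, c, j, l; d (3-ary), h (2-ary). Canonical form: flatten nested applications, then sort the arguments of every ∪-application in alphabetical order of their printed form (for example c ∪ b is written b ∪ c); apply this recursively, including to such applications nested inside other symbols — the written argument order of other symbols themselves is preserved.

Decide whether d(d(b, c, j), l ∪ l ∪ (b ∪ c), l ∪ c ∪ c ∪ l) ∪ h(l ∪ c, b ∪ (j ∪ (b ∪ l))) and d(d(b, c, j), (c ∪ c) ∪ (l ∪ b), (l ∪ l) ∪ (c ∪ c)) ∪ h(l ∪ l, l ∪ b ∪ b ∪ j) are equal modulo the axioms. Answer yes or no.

Left:  d(d(b, c, j), l ∪ l ∪ (b ∪ c), l ∪ c ∪ c ∪ l) ∪ h(l ∪ c, b ∪ (j ∪ (b ∪ l)))
  Canonicalize subterm:  d(d(b, c, j), l ∪ l ∪ (b ∪ c), l ∪ c ∪ c ∪ l)  →  d(d(b, c, j), b ∪ c ∪ l ∪ l, c ∪ c ∪ l ∪ l)
  Inside:  h(l ∪ c, b ∪ (j ∪ (b ∪ l)))  →  h(c ∪ l, b ∪ b ∪ j ∪ l)
  Sort:  d(d(b, c, j), b ∪ c ∪ l ∪ l, c ∪ c ∪ l ∪ l) ∪ h(c ∪ l, b ∪ b ∪ j ∪ l)
Right:  d(d(b, c, j), (c ∪ c) ∪ (l ∪ b), (l ∪ l) ∪ (c ∪ c)) ∪ h(l ∪ l, l ∪ b ∪ b ∪ j)
  Inside:  d(d(b, c, j), (c ∪ c) ∪ (l ∪ b), (l ∪ l) ∪ (c ∪ c))  →  d(d(b, c, j), b ∪ c ∪ c ∪ l, c ∪ c ∪ l ∪ l)
  Simplify inside:  h(l ∪ l, l ∪ b ∪ b ∪ j)  →  h(l ∪ l, b ∪ b ∪ j ∪ l)
  Sort:  d(d(b, c, j), b ∪ c ∪ c ∪ l, c ∪ c ∪ l ∪ l) ∪ h(l ∪ l, b ∪ b ∪ j ∪ l)

Answer: no — d(d(b, c, j), b ∪ c ∪ l ∪ l, c ∪ c ∪ l ∪ l) ∪ h(c ∪ l, b ∪ b ∪ j ∪ l) vs d(d(b, c, j), b ∪ c ∪ c ∪ l, c ∪ c ∪ l ∪ l) ∪ h(l ∪ l, b ∪ b ∪ j ∪ l)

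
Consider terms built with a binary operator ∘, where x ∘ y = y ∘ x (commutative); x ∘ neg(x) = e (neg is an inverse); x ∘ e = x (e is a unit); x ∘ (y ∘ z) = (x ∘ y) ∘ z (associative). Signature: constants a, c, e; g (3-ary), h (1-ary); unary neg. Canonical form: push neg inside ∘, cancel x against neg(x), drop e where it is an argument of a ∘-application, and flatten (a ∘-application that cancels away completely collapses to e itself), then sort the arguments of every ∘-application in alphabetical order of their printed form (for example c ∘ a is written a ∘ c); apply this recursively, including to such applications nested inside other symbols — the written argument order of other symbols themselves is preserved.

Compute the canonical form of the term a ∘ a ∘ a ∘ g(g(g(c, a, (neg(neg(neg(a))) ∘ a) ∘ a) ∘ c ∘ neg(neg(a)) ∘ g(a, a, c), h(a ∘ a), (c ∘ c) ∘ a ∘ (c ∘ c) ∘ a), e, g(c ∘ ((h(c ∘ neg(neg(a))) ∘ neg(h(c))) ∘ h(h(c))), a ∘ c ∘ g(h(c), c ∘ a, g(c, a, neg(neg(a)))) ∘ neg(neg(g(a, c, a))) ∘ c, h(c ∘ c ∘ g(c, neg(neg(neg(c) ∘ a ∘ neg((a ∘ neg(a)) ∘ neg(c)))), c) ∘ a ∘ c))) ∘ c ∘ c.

Push neg inside:  distribute neg over ∘ and collapse double neg
Collect terms:  a ∘ a ∘ a ∘ g(g(a ∘ c ∘ g(a, a, c) ∘ g(c, a, a), h(a ∘ a), a ∘ a ∘ c ∘ c ∘ c ∘ c), e, g(c ∘ h(a ∘ c) ∘ h(h(c)) ∘ neg(h(c)), a ∘ c ∘ c ∘ g(a, c, a) ∘ g(h(c), a ∘ c, g(c, a, a)), h(a ∘ c ∘ c ∘ c ∘ g(c, a, c)))) ∘ c ∘ c
Sort:  a ∘ a ∘ a ∘ c ∘ c ∘ g(g(a ∘ c ∘ g(a, a, c) ∘ g(c, a, a), h(a ∘ a), a ∘ a ∘ c ∘ c ∘ c ∘ c), e, g(c ∘ h(a ∘ c) ∘ h(h(c)) ∘ neg(h(c)), a ∘ c ∘ c ∘ g(a, c, a) ∘ g(h(c), a ∘ c, g(c, a, a)), h(a ∘ c ∘ c ∘ c ∘ g(c, a, c))))

Answer: a ∘ a ∘ a ∘ c ∘ c ∘ g(g(a ∘ c ∘ g(a, a, c) ∘ g(c, a, a), h(a ∘ a), a ∘ a ∘ c ∘ c ∘ c ∘ c), e, g(c ∘ h(a ∘ c) ∘ h(h(c)) ∘ neg(h(c)), a ∘ c ∘ c ∘ g(a, c, a) ∘ g(h(c), a ∘ c, g(c, a, a)), h(a ∘ c ∘ c ∘ c ∘ g(c, a, c))))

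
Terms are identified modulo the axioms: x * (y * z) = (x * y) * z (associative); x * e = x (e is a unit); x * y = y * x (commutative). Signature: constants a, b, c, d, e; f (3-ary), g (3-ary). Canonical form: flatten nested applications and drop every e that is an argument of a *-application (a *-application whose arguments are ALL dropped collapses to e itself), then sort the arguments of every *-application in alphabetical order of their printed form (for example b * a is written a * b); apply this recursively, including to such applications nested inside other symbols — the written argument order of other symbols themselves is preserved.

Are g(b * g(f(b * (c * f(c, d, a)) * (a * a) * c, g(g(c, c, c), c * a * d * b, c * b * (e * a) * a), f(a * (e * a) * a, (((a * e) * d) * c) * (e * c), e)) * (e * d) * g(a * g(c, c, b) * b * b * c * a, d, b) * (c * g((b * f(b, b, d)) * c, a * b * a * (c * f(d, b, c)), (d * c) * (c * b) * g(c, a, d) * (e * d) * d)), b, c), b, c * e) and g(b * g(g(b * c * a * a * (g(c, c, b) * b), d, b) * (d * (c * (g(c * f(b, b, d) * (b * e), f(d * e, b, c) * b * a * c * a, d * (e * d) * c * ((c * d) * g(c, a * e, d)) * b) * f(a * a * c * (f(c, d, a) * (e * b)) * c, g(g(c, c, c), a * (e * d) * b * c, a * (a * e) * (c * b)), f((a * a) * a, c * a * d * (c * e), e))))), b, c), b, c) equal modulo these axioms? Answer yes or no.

Answer: yes — both canonical forms are g(b * g(c * d * f(a * a * b * c * c * f(c, d, a), g(g(c, c, c), a * b * c * d, a * a * b * c), f(a * a * a, a * c * c * d, e)) * g(a * a * b * b * c * g(c, c, b), d, b) * g(b * c * f(b, b, d), a * a * b * c * f(d, b, c), b * c * c * d * d * d * g(c, a, d)), b, c), b, c)

Derivation:
Left:  g(b * g(f(b * (c * f(c, d, a)) * (a * a) * c, g(g(c, c, c), c * a * d * b, c * b * (e * a) * a), f(a * (e * a) * a, (((a * e) * d) * c) * (e * c), e)) * (e * d) * g(a * g(c, c, b) * b * b * c * a, d, b) * (c * g((b * f(b, b, d)) * c, a * b * a * (c * f(d, b, c)), (d * c) * (c * b) * g(c, a, d) * (e * d) * d)), b, c), b, c * e)
  Work inside:  b * g(f(b * (c * f(c, d, a)) * (a * a) * c, g(g(c, c, c), c * a * d * b, c * b * (e * a) * a), f(a * (e * a) * a, (((a * e) * d) * c) * (e * c), e)) * (e * d) * g(a * g(c, c, b) * b * b * c * a, d, b) * (c * g((b * f(b, b, d)) * c, a * b * a * (c * f(d, b, c)), (d * c) * (c * b) * g(c, a, d) * (e * d) * d)), b, c)
  Canonicalize subterm:  g(f(b * (c * f(c, d, a)) * (a * a) * c, g(g(c, c, c), c * a * d * b, c * b * (e * a) * a), f(a * (e * a) * a, (((a * e) * d) * c) * (e * c), e)) * (e * d) * g(a * g(c, c, b) * b * b * c * a, d, b) * (c * g((b * f(b, b, d)) * c, a * b * a * (c * f(d, b, c)), (d * c) * (c * b) * g(c, a, d) * (e * d) * d)), b, c)  →  g(c * d * f(a * a * b * c * c * f(c, d, a), g(g(c, c, c), a * b * c * d, a * a * b * c), f(a * a * a, a * c * c * d, e)) * g(a * a * b * b * c * g(c, c, b), d, b) * g(b * c * f(b, b, d), a * a * b * c * f(d, b, c), b * c * c * d * d * d * g(c, a, d)), b, c)
  Order the arguments:  b * g(c * d * f(a * a * b * c * c * f(c, d, a), g(g(c, c, c), a * b * c * d, a * a * b * c), f(a * a * a, a * c * c * d, e)) * g(a * a * b * b * c * g(c, c, b), d, b) * g(b * c * f(b, b, d), a * a * b * c * f(d, b, c), b * c * c * d * d * d * g(c, a, d)), b, c)
  Put back:  g(b * g(c * d * f(a * a * b * c * c * f(c, d, a), g(g(c, c, c), a * b * c * d, a * a * b * c), f(a * a * a, a * c * c * d, e)) * g(a * a * b * b * c * g(c, c, b), d, b) * g(b * c * f(b, b, d), a * a * b * c * f(d, b, c), b * c * c * d * d * d * g(c, a, d)), b, c), b, c)
Right:  g(b * g(g(b * c * a * a * (g(c, c, b) * b), d, b) * (d * (c * (g(c * f(b, b, d) * (b * e), f(d * e, b, c) * b * a * c * a, d * (e * d) * c * ((c * d) * g(c, a * e, d)) * b) * f(a * a * c * (f(c, d, a) * (e * b)) * c, g(g(c, c, c), a * (e * d) * b * c, a * (a * e) * (c * b)), f((a * a) * a, c * a * d * (c * e), e))))), b, c), b, c)
  Descend into:  b * g(g(b * c * a * a * (g(c, c, b) * b), d, b) * (d * (c * (g(c * f(b, b, d) * (b * e), f(d * e, b, c) * b * a * c * a, d * (e * d) * c * ((c * d) * g(c, a * e, d)) * b) * f(a * a * c * (f(c, d, a) * (e * b)) * c, g(g(c, c, c), a * (e * d) * b * c, a * (a * e) * (c * b)), f((a * a) * a, c * a * d * (c * e), e))))), b, c)
  Simplify inside:  g(g(b * c * a * a * (g(c, c, b) * b), d, b) * (d * (c * (g(c * f(b, b, d) * (b * e), f(d * e, b, c) * b * a * c * a, d * (e * d) * c * ((c * d) * g(c, a * e, d)) * b) * f(a * a * c * (f(c, d, a) * (e * b)) * c, g(g(c, c, c), a * (e * d) * b * c, a * (a * e) * (c * b)), f((a * a) * a, c * a * d * (c * e), e))))), b, c)  →  g(c * d * f(a * a * b * c * c * f(c, d, a), g(g(c, c, c), a * b * c * d, a * a * b * c), f(a * a * a, a * c * c * d, e)) * g(a * a * b * b * c * g(c, c, b), d, b) * g(b * c * f(b, b, d), a * a * b * c * f(d, b, c), b * c * c * d * d * d * g(c, a, d)), b, c)
  Sort:  b * g(c * d * f(a * a * b * c * c * f(c, d, a), g(g(c, c, c), a * b * c * d, a * a * b * c), f(a * a * a, a * c * c * d, e)) * g(a * a * b * b * c * g(c, c, b), d, b) * g(b * c * f(b, b, d), a * a * b * c * f(d, b, c), b * c * c * d * d * d * g(c, a, d)), b, c)
  Put back:  g(b * g(c * d * f(a * a * b * c * c * f(c, d, a), g(g(c, c, c), a * b * c * d, a * a * b * c), f(a * a * a, a * c * c * d, e)) * g(a * a * b * b * c * g(c, c, b), d, b) * g(b * c * f(b, b, d), a * a * b * c * f(d, b, c), b * c * c * d * d * d * g(c, a, d)), b, c), b, c)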